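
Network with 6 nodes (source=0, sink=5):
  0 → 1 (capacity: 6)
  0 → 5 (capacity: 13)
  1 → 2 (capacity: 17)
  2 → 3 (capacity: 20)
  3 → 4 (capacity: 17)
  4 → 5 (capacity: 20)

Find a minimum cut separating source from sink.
Min cut value = 19, edges: (0,1), (0,5)

Min cut value: 19
Partition: S = [0], T = [1, 2, 3, 4, 5]
Cut edges: (0,1), (0,5)

By max-flow min-cut theorem, max flow = min cut = 19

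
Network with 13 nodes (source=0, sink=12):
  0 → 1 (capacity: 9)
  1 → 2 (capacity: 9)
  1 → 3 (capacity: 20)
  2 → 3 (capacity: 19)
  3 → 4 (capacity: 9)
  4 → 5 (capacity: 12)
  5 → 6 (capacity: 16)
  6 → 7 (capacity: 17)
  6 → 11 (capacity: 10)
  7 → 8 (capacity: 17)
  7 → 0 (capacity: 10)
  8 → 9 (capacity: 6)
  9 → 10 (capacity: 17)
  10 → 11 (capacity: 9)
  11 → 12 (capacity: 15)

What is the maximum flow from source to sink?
Maximum flow = 9

Max flow: 9

Flow assignment:
  0 → 1: 9/9
  1 → 3: 9/20
  3 → 4: 9/9
  4 → 5: 9/12
  5 → 6: 9/16
  6 → 11: 9/10
  11 → 12: 9/15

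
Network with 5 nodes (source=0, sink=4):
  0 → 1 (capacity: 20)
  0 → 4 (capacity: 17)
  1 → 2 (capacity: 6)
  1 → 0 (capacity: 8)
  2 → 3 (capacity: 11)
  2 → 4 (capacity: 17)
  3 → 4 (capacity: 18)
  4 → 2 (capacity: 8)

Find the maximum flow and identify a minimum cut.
Max flow = 23, Min cut edges: (0,4), (1,2)

Maximum flow: 23
Minimum cut: (0,4), (1,2)
Partition: S = [0, 1], T = [2, 3, 4]

Max-flow min-cut theorem verified: both equal 23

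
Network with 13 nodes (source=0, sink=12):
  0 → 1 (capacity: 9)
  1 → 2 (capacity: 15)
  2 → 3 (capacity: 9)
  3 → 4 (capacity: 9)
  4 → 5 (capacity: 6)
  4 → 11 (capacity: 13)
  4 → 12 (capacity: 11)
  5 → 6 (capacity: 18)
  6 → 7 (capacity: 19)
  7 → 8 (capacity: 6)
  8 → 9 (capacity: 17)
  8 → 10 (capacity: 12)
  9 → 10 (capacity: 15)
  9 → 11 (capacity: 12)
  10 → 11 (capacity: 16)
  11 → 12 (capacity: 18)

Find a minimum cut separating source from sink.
Min cut value = 9, edges: (3,4)

Min cut value: 9
Partition: S = [0, 1, 2, 3], T = [4, 5, 6, 7, 8, 9, 10, 11, 12]
Cut edges: (3,4)

By max-flow min-cut theorem, max flow = min cut = 9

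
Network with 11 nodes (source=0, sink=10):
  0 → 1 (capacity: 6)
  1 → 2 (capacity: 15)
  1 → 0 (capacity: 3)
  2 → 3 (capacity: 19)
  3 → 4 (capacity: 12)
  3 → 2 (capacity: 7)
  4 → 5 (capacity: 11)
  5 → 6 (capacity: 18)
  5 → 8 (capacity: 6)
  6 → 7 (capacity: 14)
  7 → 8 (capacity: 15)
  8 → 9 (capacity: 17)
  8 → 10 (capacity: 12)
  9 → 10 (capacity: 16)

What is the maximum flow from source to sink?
Maximum flow = 6

Max flow: 6

Flow assignment:
  0 → 1: 6/6
  1 → 2: 6/15
  2 → 3: 6/19
  3 → 4: 6/12
  4 → 5: 6/11
  5 → 8: 6/6
  8 → 10: 6/12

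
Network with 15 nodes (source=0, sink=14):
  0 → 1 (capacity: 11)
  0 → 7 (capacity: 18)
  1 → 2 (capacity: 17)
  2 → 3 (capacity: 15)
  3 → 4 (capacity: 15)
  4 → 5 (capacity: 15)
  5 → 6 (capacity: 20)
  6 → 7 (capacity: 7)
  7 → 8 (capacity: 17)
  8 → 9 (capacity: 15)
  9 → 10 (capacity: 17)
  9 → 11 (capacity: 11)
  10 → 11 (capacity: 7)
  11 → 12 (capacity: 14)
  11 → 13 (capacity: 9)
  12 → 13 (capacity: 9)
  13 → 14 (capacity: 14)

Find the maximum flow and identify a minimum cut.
Max flow = 14, Min cut edges: (13,14)

Maximum flow: 14
Minimum cut: (13,14)
Partition: S = [0, 1, 2, 3, 4, 5, 6, 7, 8, 9, 10, 11, 12, 13], T = [14]

Max-flow min-cut theorem verified: both equal 14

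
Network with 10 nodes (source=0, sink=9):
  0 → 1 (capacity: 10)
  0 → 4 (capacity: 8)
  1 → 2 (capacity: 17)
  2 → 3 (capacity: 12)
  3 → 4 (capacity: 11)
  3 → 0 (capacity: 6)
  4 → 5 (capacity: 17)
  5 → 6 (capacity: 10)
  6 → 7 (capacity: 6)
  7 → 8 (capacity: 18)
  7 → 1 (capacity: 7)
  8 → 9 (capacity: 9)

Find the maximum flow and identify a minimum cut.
Max flow = 6, Min cut edges: (6,7)

Maximum flow: 6
Minimum cut: (6,7)
Partition: S = [0, 1, 2, 3, 4, 5, 6], T = [7, 8, 9]

Max-flow min-cut theorem verified: both equal 6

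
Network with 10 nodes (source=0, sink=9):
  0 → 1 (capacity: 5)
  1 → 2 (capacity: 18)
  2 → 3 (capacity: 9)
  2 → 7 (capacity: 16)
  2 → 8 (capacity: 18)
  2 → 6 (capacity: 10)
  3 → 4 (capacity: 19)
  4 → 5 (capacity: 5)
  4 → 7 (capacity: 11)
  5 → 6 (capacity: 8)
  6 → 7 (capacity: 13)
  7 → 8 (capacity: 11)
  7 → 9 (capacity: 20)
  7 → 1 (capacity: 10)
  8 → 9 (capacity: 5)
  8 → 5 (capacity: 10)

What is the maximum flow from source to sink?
Maximum flow = 5

Max flow: 5

Flow assignment:
  0 → 1: 5/5
  1 → 2: 5/18
  2 → 7: 5/16
  7 → 9: 5/20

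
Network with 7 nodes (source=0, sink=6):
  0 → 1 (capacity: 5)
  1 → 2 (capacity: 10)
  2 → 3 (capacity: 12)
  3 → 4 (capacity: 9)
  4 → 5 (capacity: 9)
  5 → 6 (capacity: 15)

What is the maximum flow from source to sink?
Maximum flow = 5

Max flow: 5

Flow assignment:
  0 → 1: 5/5
  1 → 2: 5/10
  2 → 3: 5/12
  3 → 4: 5/9
  4 → 5: 5/9
  5 → 6: 5/15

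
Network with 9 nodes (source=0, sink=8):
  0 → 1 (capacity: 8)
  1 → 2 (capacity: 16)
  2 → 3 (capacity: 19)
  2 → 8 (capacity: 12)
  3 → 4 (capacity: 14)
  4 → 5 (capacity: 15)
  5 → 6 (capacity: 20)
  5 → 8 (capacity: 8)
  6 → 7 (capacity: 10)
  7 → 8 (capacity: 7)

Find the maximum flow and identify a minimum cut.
Max flow = 8, Min cut edges: (0,1)

Maximum flow: 8
Minimum cut: (0,1)
Partition: S = [0], T = [1, 2, 3, 4, 5, 6, 7, 8]

Max-flow min-cut theorem verified: both equal 8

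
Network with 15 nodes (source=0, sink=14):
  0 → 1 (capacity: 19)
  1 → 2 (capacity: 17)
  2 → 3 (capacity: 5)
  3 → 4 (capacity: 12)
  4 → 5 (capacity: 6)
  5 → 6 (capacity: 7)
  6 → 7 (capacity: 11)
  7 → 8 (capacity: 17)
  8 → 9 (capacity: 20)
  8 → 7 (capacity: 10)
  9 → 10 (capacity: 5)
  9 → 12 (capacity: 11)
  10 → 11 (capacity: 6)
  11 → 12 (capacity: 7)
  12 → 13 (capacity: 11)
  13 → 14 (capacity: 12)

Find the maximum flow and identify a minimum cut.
Max flow = 5, Min cut edges: (2,3)

Maximum flow: 5
Minimum cut: (2,3)
Partition: S = [0, 1, 2], T = [3, 4, 5, 6, 7, 8, 9, 10, 11, 12, 13, 14]

Max-flow min-cut theorem verified: both equal 5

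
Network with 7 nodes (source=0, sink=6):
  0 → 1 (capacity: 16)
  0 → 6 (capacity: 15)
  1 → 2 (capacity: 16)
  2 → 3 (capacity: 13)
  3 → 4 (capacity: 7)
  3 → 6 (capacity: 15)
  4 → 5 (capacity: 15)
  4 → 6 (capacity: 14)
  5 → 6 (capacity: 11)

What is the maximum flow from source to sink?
Maximum flow = 28

Max flow: 28

Flow assignment:
  0 → 1: 13/16
  0 → 6: 15/15
  1 → 2: 13/16
  2 → 3: 13/13
  3 → 6: 13/15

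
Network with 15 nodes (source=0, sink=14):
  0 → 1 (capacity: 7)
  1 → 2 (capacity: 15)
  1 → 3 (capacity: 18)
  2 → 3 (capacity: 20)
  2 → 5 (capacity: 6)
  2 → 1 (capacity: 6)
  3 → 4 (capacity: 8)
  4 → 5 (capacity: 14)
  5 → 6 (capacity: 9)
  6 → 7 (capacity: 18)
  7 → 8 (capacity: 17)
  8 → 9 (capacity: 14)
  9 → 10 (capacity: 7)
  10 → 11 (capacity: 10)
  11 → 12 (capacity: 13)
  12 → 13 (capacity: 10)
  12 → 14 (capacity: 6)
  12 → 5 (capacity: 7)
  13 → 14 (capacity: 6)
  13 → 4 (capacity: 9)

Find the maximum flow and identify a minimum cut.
Max flow = 7, Min cut edges: (9,10)

Maximum flow: 7
Minimum cut: (9,10)
Partition: S = [0, 1, 2, 3, 4, 5, 6, 7, 8, 9], T = [10, 11, 12, 13, 14]

Max-flow min-cut theorem verified: both equal 7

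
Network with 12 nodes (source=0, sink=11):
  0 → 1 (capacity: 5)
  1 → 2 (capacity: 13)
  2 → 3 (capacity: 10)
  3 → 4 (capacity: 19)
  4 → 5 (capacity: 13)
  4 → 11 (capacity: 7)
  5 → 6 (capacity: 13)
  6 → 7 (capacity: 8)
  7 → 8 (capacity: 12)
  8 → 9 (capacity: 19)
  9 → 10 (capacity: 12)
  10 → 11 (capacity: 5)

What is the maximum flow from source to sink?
Maximum flow = 5

Max flow: 5

Flow assignment:
  0 → 1: 5/5
  1 → 2: 5/13
  2 → 3: 5/10
  3 → 4: 5/19
  4 → 11: 5/7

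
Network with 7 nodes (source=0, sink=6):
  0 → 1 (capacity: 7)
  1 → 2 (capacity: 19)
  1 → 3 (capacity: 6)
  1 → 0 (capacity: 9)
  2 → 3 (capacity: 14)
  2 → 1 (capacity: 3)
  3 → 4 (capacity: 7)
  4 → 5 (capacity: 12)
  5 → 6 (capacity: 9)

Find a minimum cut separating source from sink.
Min cut value = 7, edges: (3,4)

Min cut value: 7
Partition: S = [0, 1, 2, 3], T = [4, 5, 6]
Cut edges: (3,4)

By max-flow min-cut theorem, max flow = min cut = 7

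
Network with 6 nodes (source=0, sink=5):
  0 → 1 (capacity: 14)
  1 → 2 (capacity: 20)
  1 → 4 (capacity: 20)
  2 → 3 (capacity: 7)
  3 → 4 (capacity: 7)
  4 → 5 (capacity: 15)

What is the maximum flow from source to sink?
Maximum flow = 14

Max flow: 14

Flow assignment:
  0 → 1: 14/14
  1 → 4: 14/20
  4 → 5: 14/15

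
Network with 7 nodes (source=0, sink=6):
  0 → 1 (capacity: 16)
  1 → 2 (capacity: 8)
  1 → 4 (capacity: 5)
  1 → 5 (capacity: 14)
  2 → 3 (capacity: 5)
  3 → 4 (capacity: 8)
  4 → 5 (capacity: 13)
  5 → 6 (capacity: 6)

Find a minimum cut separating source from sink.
Min cut value = 6, edges: (5,6)

Min cut value: 6
Partition: S = [0, 1, 2, 3, 4, 5], T = [6]
Cut edges: (5,6)

By max-flow min-cut theorem, max flow = min cut = 6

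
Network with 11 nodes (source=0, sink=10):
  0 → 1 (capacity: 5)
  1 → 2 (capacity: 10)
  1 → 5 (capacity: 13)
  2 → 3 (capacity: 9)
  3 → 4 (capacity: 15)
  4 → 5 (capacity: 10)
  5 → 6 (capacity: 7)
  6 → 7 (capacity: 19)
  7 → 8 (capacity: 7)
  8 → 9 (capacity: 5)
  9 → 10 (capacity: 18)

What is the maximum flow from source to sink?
Maximum flow = 5

Max flow: 5

Flow assignment:
  0 → 1: 5/5
  1 → 5: 5/13
  5 → 6: 5/7
  6 → 7: 5/19
  7 → 8: 5/7
  8 → 9: 5/5
  9 → 10: 5/18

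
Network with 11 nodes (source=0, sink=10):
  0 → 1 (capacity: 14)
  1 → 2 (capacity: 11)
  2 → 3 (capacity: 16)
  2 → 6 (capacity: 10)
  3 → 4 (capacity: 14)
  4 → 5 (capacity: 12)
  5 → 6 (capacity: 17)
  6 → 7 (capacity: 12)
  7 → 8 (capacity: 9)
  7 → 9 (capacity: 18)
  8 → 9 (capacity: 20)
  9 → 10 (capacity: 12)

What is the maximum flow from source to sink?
Maximum flow = 11

Max flow: 11

Flow assignment:
  0 → 1: 11/14
  1 → 2: 11/11
  2 → 3: 1/16
  2 → 6: 10/10
  3 → 4: 1/14
  4 → 5: 1/12
  5 → 6: 1/17
  6 → 7: 11/12
  7 → 9: 11/18
  9 → 10: 11/12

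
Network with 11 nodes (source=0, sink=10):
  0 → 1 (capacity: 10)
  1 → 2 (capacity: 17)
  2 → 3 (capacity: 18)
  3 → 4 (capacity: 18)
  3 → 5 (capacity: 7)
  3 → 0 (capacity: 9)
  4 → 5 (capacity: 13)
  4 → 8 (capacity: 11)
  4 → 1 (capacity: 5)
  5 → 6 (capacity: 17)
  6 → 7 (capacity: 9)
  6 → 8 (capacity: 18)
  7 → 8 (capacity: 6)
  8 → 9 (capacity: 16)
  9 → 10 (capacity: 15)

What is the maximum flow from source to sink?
Maximum flow = 10

Max flow: 10

Flow assignment:
  0 → 1: 10/10
  1 → 2: 10/17
  2 → 3: 10/18
  3 → 4: 10/18
  4 → 8: 10/11
  8 → 9: 10/16
  9 → 10: 10/15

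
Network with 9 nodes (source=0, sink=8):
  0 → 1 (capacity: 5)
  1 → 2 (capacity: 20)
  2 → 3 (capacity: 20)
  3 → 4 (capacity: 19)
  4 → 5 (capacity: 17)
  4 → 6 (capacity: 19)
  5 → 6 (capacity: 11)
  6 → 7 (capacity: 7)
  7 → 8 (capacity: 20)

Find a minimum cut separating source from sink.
Min cut value = 5, edges: (0,1)

Min cut value: 5
Partition: S = [0], T = [1, 2, 3, 4, 5, 6, 7, 8]
Cut edges: (0,1)

By max-flow min-cut theorem, max flow = min cut = 5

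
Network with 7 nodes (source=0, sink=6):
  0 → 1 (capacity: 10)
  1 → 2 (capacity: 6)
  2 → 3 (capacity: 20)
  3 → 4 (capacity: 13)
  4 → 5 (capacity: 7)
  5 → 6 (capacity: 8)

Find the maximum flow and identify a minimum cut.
Max flow = 6, Min cut edges: (1,2)

Maximum flow: 6
Minimum cut: (1,2)
Partition: S = [0, 1], T = [2, 3, 4, 5, 6]

Max-flow min-cut theorem verified: both equal 6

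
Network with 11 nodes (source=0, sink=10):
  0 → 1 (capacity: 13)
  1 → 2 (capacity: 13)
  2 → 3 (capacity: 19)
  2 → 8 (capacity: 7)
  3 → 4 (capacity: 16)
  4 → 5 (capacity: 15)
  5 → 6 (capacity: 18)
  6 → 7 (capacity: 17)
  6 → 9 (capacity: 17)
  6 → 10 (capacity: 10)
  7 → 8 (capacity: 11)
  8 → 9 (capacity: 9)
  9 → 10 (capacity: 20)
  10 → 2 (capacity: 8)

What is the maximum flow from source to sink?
Maximum flow = 13

Max flow: 13

Flow assignment:
  0 → 1: 13/13
  1 → 2: 13/13
  2 → 3: 6/19
  2 → 8: 7/7
  3 → 4: 6/16
  4 → 5: 6/15
  5 → 6: 6/18
  6 → 10: 6/10
  8 → 9: 7/9
  9 → 10: 7/20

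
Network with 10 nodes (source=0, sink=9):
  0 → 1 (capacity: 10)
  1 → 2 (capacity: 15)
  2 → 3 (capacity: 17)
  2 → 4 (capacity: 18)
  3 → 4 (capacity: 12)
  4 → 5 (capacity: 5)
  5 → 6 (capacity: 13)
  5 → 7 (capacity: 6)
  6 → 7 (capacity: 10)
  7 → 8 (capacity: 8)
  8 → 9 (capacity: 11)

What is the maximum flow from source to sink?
Maximum flow = 5

Max flow: 5

Flow assignment:
  0 → 1: 5/10
  1 → 2: 5/15
  2 → 4: 5/18
  4 → 5: 5/5
  5 → 7: 5/6
  7 → 8: 5/8
  8 → 9: 5/11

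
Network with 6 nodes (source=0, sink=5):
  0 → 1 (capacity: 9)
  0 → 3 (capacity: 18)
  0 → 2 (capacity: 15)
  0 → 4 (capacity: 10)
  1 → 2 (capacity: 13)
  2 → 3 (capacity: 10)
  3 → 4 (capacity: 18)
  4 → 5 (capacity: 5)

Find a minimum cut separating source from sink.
Min cut value = 5, edges: (4,5)

Min cut value: 5
Partition: S = [0, 1, 2, 3, 4], T = [5]
Cut edges: (4,5)

By max-flow min-cut theorem, max flow = min cut = 5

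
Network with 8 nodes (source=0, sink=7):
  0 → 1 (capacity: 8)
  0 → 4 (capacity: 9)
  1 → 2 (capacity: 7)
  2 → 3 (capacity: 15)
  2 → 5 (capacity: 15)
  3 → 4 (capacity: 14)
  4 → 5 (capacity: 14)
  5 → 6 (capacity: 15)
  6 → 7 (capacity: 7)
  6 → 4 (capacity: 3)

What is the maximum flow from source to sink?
Maximum flow = 7

Max flow: 7

Flow assignment:
  0 → 1: 6/8
  0 → 4: 1/9
  1 → 2: 6/7
  2 → 5: 6/15
  4 → 5: 4/14
  5 → 6: 10/15
  6 → 7: 7/7
  6 → 4: 3/3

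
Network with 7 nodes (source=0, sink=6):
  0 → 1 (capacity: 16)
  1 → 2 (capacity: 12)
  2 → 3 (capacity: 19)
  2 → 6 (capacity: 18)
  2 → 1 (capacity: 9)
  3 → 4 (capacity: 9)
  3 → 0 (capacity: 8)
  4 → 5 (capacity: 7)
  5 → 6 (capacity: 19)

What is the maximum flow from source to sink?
Maximum flow = 12

Max flow: 12

Flow assignment:
  0 → 1: 12/16
  1 → 2: 12/12
  2 → 6: 12/18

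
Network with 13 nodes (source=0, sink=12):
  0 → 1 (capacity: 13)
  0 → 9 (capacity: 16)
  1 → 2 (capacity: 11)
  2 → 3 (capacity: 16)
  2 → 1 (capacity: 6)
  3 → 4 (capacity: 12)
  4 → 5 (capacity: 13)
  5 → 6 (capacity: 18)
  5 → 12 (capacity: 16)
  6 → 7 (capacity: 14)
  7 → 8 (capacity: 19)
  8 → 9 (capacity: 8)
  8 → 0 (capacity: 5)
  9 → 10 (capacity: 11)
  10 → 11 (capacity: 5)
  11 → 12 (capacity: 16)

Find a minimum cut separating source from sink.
Min cut value = 16, edges: (1,2), (10,11)

Min cut value: 16
Partition: S = [0, 1, 6, 7, 8, 9, 10], T = [2, 3, 4, 5, 11, 12]
Cut edges: (1,2), (10,11)

By max-flow min-cut theorem, max flow = min cut = 16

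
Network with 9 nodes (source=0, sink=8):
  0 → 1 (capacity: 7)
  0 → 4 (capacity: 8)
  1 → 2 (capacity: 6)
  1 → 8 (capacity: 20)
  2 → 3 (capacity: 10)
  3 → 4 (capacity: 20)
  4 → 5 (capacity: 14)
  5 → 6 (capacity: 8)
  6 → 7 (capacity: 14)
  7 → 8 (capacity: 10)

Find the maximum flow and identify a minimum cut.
Max flow = 15, Min cut edges: (0,1), (5,6)

Maximum flow: 15
Minimum cut: (0,1), (5,6)
Partition: S = [0, 2, 3, 4, 5], T = [1, 6, 7, 8]

Max-flow min-cut theorem verified: both equal 15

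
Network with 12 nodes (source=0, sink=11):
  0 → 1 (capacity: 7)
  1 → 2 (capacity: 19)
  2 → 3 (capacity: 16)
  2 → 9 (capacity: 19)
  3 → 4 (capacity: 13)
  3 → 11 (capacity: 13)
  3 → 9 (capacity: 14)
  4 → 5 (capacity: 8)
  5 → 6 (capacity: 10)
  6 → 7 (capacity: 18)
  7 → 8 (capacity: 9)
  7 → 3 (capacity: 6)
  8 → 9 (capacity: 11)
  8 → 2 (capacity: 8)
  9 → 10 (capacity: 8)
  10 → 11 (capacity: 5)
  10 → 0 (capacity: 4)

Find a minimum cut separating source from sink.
Min cut value = 7, edges: (0,1)

Min cut value: 7
Partition: S = [0], T = [1, 2, 3, 4, 5, 6, 7, 8, 9, 10, 11]
Cut edges: (0,1)

By max-flow min-cut theorem, max flow = min cut = 7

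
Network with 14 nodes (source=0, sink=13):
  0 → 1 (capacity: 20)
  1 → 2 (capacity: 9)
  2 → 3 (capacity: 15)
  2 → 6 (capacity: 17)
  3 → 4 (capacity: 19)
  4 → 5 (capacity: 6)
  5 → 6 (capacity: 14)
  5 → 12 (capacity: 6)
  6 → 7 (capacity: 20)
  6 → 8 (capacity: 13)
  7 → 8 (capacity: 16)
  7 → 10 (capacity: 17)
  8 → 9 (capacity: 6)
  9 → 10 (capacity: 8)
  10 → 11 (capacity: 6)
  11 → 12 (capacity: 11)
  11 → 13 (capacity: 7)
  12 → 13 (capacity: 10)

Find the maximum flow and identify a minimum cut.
Max flow = 9, Min cut edges: (1,2)

Maximum flow: 9
Minimum cut: (1,2)
Partition: S = [0, 1], T = [2, 3, 4, 5, 6, 7, 8, 9, 10, 11, 12, 13]

Max-flow min-cut theorem verified: both equal 9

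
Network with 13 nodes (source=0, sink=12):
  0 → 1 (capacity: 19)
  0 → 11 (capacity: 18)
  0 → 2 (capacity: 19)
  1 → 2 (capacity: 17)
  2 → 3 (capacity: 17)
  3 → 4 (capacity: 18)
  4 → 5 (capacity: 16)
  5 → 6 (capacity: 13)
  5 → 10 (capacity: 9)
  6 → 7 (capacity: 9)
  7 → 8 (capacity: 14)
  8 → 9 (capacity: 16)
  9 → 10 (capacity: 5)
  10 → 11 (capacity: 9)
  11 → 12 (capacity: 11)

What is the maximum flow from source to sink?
Maximum flow = 11

Max flow: 11

Flow assignment:
  0 → 1: 9/19
  0 → 11: 2/18
  1 → 2: 9/17
  2 → 3: 9/17
  3 → 4: 9/18
  4 → 5: 9/16
  5 → 6: 5/13
  5 → 10: 4/9
  6 → 7: 5/9
  7 → 8: 5/14
  8 → 9: 5/16
  9 → 10: 5/5
  10 → 11: 9/9
  11 → 12: 11/11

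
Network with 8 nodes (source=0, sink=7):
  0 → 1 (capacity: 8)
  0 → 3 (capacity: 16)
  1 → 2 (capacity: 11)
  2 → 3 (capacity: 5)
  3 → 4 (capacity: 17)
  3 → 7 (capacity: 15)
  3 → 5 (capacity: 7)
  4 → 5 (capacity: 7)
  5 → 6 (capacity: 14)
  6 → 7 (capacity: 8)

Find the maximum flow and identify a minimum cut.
Max flow = 21, Min cut edges: (0,3), (2,3)

Maximum flow: 21
Minimum cut: (0,3), (2,3)
Partition: S = [0, 1, 2], T = [3, 4, 5, 6, 7]

Max-flow min-cut theorem verified: both equal 21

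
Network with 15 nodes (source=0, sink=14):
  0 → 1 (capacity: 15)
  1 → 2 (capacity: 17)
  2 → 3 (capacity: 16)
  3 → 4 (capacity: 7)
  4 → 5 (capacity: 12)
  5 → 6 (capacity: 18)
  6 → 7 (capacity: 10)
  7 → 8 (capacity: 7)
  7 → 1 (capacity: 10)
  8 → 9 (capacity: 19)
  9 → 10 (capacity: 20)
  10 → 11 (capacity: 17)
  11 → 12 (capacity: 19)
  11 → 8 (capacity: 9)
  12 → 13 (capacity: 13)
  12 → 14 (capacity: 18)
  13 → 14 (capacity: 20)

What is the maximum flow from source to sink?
Maximum flow = 7

Max flow: 7

Flow assignment:
  0 → 1: 7/15
  1 → 2: 7/17
  2 → 3: 7/16
  3 → 4: 7/7
  4 → 5: 7/12
  5 → 6: 7/18
  6 → 7: 7/10
  7 → 8: 7/7
  8 → 9: 7/19
  9 → 10: 7/20
  10 → 11: 7/17
  11 → 12: 7/19
  12 → 14: 7/18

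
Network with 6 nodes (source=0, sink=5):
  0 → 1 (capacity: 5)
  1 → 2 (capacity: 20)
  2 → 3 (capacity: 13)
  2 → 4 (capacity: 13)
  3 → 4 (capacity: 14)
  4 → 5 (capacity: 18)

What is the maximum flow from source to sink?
Maximum flow = 5

Max flow: 5

Flow assignment:
  0 → 1: 5/5
  1 → 2: 5/20
  2 → 4: 5/13
  4 → 5: 5/18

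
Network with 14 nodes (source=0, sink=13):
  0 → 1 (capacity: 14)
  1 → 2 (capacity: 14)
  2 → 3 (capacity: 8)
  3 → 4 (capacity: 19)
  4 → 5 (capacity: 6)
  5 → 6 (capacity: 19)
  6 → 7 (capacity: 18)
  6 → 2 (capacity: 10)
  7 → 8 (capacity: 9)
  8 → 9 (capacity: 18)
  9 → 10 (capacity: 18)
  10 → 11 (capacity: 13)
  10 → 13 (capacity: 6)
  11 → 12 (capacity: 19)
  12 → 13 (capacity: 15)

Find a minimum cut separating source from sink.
Min cut value = 6, edges: (4,5)

Min cut value: 6
Partition: S = [0, 1, 2, 3, 4], T = [5, 6, 7, 8, 9, 10, 11, 12, 13]
Cut edges: (4,5)

By max-flow min-cut theorem, max flow = min cut = 6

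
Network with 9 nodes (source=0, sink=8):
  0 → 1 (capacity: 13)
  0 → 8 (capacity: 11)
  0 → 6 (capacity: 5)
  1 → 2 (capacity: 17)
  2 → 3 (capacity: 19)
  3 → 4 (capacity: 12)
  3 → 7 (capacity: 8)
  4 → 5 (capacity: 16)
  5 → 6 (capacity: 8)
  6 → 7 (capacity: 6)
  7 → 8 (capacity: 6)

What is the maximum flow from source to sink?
Maximum flow = 17

Max flow: 17

Flow assignment:
  0 → 1: 6/13
  0 → 8: 11/11
  1 → 2: 6/17
  2 → 3: 6/19
  3 → 7: 6/8
  7 → 8: 6/6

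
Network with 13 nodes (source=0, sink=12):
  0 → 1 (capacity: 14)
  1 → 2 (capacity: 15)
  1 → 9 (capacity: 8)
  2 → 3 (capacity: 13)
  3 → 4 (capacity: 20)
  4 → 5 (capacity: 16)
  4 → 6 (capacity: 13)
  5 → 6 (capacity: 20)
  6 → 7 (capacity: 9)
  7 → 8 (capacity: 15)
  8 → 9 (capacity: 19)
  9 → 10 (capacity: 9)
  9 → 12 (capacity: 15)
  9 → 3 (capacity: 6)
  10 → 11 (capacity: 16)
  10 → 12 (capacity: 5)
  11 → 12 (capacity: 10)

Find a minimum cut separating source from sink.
Min cut value = 14, edges: (0,1)

Min cut value: 14
Partition: S = [0], T = [1, 2, 3, 4, 5, 6, 7, 8, 9, 10, 11, 12]
Cut edges: (0,1)

By max-flow min-cut theorem, max flow = min cut = 14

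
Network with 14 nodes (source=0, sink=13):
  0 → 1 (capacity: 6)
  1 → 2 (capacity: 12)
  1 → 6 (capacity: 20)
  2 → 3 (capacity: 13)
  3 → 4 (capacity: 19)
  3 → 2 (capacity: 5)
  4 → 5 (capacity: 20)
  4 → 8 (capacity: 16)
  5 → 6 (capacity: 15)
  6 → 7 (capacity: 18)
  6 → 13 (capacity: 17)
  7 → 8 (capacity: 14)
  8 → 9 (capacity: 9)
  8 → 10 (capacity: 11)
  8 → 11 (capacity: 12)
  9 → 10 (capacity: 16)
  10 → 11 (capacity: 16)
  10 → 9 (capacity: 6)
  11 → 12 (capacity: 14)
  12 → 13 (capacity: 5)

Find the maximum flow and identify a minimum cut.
Max flow = 6, Min cut edges: (0,1)

Maximum flow: 6
Minimum cut: (0,1)
Partition: S = [0], T = [1, 2, 3, 4, 5, 6, 7, 8, 9, 10, 11, 12, 13]

Max-flow min-cut theorem verified: both equal 6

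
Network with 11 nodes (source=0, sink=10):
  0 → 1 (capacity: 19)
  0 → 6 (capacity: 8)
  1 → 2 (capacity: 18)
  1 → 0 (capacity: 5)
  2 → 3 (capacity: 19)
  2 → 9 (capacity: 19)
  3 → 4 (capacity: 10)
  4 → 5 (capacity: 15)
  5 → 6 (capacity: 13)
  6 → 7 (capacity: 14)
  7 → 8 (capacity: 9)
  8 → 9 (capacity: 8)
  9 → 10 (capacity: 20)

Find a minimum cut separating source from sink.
Min cut value = 20, edges: (9,10)

Min cut value: 20
Partition: S = [0, 1, 2, 3, 4, 5, 6, 7, 8, 9], T = [10]
Cut edges: (9,10)

By max-flow min-cut theorem, max flow = min cut = 20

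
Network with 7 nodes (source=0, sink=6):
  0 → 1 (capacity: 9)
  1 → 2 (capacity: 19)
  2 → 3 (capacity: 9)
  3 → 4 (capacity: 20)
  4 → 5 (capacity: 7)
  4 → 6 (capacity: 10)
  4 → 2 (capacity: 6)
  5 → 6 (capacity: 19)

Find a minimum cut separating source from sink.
Min cut value = 9, edges: (2,3)

Min cut value: 9
Partition: S = [0, 1, 2], T = [3, 4, 5, 6]
Cut edges: (2,3)

By max-flow min-cut theorem, max flow = min cut = 9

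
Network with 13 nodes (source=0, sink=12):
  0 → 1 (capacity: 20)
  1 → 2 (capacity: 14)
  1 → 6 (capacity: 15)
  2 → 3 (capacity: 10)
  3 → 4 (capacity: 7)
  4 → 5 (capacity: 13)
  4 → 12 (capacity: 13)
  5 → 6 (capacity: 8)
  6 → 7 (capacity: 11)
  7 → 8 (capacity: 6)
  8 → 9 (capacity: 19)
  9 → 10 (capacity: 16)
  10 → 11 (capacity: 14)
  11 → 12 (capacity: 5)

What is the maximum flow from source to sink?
Maximum flow = 12

Max flow: 12

Flow assignment:
  0 → 1: 12/20
  1 → 2: 7/14
  1 → 6: 5/15
  2 → 3: 7/10
  3 → 4: 7/7
  4 → 12: 7/13
  6 → 7: 5/11
  7 → 8: 5/6
  8 → 9: 5/19
  9 → 10: 5/16
  10 → 11: 5/14
  11 → 12: 5/5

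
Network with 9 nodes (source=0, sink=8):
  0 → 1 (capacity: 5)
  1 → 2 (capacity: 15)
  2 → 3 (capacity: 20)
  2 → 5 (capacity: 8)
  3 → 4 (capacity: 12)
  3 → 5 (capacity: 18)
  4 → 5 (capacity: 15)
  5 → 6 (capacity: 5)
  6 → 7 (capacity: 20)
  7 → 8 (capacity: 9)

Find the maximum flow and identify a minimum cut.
Max flow = 5, Min cut edges: (5,6)

Maximum flow: 5
Minimum cut: (5,6)
Partition: S = [0, 1, 2, 3, 4, 5], T = [6, 7, 8]

Max-flow min-cut theorem verified: both equal 5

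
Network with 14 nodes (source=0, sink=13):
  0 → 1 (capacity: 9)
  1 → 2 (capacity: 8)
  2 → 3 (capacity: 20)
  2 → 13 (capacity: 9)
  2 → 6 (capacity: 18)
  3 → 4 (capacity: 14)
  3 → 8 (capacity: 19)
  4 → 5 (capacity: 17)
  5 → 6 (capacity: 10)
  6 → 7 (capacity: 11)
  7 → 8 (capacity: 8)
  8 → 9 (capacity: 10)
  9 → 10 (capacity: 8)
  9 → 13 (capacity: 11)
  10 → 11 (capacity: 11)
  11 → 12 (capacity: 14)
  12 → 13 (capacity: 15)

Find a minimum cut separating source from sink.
Min cut value = 8, edges: (1,2)

Min cut value: 8
Partition: S = [0, 1], T = [2, 3, 4, 5, 6, 7, 8, 9, 10, 11, 12, 13]
Cut edges: (1,2)

By max-flow min-cut theorem, max flow = min cut = 8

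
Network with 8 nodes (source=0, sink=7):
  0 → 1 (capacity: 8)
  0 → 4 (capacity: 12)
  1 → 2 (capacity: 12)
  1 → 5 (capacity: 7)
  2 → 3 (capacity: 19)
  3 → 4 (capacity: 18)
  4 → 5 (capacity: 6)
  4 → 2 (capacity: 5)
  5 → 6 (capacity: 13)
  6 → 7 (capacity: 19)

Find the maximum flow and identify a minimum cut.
Max flow = 13, Min cut edges: (5,6)

Maximum flow: 13
Minimum cut: (5,6)
Partition: S = [0, 1, 2, 3, 4, 5], T = [6, 7]

Max-flow min-cut theorem verified: both equal 13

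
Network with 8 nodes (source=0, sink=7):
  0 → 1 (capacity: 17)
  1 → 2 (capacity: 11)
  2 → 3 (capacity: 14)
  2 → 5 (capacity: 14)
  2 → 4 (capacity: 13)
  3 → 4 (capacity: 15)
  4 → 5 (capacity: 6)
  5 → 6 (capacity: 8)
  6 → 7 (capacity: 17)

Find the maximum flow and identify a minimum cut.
Max flow = 8, Min cut edges: (5,6)

Maximum flow: 8
Minimum cut: (5,6)
Partition: S = [0, 1, 2, 3, 4, 5], T = [6, 7]

Max-flow min-cut theorem verified: both equal 8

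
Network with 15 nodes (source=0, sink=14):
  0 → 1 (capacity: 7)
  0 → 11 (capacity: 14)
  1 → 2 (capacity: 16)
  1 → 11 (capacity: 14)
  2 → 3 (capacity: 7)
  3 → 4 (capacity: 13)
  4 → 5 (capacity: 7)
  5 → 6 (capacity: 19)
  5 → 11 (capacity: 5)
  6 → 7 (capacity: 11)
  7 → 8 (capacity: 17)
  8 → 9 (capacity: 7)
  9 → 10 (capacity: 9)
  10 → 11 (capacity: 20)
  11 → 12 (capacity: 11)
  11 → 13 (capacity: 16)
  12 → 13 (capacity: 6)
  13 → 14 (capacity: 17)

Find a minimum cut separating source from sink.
Min cut value = 17, edges: (13,14)

Min cut value: 17
Partition: S = [0, 1, 2, 3, 4, 5, 6, 7, 8, 9, 10, 11, 12, 13], T = [14]
Cut edges: (13,14)

By max-flow min-cut theorem, max flow = min cut = 17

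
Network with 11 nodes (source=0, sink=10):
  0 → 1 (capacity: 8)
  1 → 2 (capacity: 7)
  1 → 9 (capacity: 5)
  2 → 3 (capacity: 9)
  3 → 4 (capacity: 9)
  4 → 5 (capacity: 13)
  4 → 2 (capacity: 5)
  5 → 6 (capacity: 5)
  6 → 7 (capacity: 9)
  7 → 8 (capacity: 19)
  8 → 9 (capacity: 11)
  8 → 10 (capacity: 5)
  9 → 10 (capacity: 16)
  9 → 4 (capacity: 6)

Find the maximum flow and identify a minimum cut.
Max flow = 8, Min cut edges: (0,1)

Maximum flow: 8
Minimum cut: (0,1)
Partition: S = [0], T = [1, 2, 3, 4, 5, 6, 7, 8, 9, 10]

Max-flow min-cut theorem verified: both equal 8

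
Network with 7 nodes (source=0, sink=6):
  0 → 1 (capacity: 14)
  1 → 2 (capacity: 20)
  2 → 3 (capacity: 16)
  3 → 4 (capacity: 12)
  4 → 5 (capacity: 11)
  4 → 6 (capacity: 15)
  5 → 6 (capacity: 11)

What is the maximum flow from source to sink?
Maximum flow = 12

Max flow: 12

Flow assignment:
  0 → 1: 12/14
  1 → 2: 12/20
  2 → 3: 12/16
  3 → 4: 12/12
  4 → 6: 12/15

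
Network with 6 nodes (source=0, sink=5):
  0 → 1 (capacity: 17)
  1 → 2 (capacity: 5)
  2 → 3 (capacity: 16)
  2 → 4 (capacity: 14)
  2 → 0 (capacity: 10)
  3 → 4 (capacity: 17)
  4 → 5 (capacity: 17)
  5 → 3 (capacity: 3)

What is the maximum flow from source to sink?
Maximum flow = 5

Max flow: 5

Flow assignment:
  0 → 1: 5/17
  1 → 2: 5/5
  2 → 4: 5/14
  4 → 5: 5/17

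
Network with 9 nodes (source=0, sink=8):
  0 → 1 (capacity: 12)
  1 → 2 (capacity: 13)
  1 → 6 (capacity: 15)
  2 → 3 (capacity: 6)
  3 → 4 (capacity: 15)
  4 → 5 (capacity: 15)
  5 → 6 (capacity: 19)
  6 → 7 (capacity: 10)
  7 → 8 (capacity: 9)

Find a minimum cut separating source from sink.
Min cut value = 9, edges: (7,8)

Min cut value: 9
Partition: S = [0, 1, 2, 3, 4, 5, 6, 7], T = [8]
Cut edges: (7,8)

By max-flow min-cut theorem, max flow = min cut = 9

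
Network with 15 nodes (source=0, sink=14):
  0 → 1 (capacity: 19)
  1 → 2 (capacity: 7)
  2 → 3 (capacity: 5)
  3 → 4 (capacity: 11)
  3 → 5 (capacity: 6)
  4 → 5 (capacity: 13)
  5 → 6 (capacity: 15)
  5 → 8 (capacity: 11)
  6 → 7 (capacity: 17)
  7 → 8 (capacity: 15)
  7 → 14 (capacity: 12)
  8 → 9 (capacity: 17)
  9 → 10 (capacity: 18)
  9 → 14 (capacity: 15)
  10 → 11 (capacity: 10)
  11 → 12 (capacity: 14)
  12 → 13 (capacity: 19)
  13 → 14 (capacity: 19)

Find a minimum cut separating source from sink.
Min cut value = 5, edges: (2,3)

Min cut value: 5
Partition: S = [0, 1, 2], T = [3, 4, 5, 6, 7, 8, 9, 10, 11, 12, 13, 14]
Cut edges: (2,3)

By max-flow min-cut theorem, max flow = min cut = 5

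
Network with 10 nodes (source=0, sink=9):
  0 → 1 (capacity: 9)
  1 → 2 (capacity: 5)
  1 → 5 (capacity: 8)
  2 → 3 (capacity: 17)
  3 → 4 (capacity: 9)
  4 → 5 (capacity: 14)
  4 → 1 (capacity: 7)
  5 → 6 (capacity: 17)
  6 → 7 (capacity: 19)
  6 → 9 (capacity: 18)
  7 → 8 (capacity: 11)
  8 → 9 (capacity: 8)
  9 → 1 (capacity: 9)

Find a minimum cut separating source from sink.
Min cut value = 9, edges: (0,1)

Min cut value: 9
Partition: S = [0], T = [1, 2, 3, 4, 5, 6, 7, 8, 9]
Cut edges: (0,1)

By max-flow min-cut theorem, max flow = min cut = 9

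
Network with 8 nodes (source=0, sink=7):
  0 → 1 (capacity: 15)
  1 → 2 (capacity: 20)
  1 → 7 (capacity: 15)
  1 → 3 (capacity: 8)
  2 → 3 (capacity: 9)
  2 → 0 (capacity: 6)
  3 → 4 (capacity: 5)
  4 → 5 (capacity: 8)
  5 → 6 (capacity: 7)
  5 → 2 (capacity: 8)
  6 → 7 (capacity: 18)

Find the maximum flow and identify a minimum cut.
Max flow = 15, Min cut edges: (0,1)

Maximum flow: 15
Minimum cut: (0,1)
Partition: S = [0], T = [1, 2, 3, 4, 5, 6, 7]

Max-flow min-cut theorem verified: both equal 15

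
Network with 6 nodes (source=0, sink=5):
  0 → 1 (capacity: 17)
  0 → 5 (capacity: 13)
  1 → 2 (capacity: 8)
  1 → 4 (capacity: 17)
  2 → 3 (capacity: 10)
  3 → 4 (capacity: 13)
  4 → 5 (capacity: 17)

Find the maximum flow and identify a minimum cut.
Max flow = 30, Min cut edges: (0,5), (4,5)

Maximum flow: 30
Minimum cut: (0,5), (4,5)
Partition: S = [0, 1, 2, 3, 4], T = [5]

Max-flow min-cut theorem verified: both equal 30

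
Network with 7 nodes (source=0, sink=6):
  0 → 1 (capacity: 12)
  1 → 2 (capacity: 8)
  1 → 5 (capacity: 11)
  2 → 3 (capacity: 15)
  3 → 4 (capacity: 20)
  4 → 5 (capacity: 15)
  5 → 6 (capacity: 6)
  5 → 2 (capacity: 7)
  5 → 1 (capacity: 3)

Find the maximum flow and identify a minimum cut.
Max flow = 6, Min cut edges: (5,6)

Maximum flow: 6
Minimum cut: (5,6)
Partition: S = [0, 1, 2, 3, 4, 5], T = [6]

Max-flow min-cut theorem verified: both equal 6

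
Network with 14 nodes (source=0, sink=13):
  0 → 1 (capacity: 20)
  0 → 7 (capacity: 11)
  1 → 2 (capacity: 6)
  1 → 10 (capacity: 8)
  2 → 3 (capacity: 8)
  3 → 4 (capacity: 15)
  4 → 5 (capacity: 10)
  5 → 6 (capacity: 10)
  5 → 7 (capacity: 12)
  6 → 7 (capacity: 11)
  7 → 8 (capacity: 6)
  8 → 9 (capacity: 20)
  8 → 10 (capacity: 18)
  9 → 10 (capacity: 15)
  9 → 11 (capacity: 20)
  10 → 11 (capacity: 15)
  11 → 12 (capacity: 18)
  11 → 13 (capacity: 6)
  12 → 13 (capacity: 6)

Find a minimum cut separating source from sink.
Min cut value = 12, edges: (11,13), (12,13)

Min cut value: 12
Partition: S = [0, 1, 2, 3, 4, 5, 6, 7, 8, 9, 10, 11, 12], T = [13]
Cut edges: (11,13), (12,13)

By max-flow min-cut theorem, max flow = min cut = 12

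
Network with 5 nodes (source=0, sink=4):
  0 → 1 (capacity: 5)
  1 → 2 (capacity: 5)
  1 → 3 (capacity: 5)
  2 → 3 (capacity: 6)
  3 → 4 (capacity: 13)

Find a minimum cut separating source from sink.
Min cut value = 5, edges: (0,1)

Min cut value: 5
Partition: S = [0], T = [1, 2, 3, 4]
Cut edges: (0,1)

By max-flow min-cut theorem, max flow = min cut = 5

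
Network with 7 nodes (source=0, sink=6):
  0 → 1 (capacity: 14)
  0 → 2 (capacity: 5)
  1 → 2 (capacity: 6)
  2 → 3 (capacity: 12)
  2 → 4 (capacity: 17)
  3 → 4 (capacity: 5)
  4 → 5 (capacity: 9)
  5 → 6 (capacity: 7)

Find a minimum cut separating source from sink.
Min cut value = 7, edges: (5,6)

Min cut value: 7
Partition: S = [0, 1, 2, 3, 4, 5], T = [6]
Cut edges: (5,6)

By max-flow min-cut theorem, max flow = min cut = 7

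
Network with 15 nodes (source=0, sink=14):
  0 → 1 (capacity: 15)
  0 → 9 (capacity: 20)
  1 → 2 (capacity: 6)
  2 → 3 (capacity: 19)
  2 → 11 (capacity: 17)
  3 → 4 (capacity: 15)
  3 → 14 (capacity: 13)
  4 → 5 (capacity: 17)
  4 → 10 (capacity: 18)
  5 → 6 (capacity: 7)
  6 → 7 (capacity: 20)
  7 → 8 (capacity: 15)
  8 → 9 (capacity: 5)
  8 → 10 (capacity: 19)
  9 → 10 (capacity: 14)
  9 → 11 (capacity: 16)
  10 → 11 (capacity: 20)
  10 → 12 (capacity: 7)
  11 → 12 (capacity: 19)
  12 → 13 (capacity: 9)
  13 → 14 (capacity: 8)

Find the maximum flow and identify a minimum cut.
Max flow = 14, Min cut edges: (1,2), (13,14)

Maximum flow: 14
Minimum cut: (1,2), (13,14)
Partition: S = [0, 1, 4, 5, 6, 7, 8, 9, 10, 11, 12, 13], T = [2, 3, 14]

Max-flow min-cut theorem verified: both equal 14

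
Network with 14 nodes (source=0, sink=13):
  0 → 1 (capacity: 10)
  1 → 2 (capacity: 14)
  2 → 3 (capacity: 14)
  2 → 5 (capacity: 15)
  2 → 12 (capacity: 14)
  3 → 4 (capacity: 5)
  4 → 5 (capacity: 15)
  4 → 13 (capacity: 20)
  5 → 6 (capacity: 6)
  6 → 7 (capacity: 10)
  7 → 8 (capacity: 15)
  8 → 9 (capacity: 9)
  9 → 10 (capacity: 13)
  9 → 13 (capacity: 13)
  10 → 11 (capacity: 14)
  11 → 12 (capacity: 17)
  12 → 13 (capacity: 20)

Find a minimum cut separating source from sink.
Min cut value = 10, edges: (0,1)

Min cut value: 10
Partition: S = [0], T = [1, 2, 3, 4, 5, 6, 7, 8, 9, 10, 11, 12, 13]
Cut edges: (0,1)

By max-flow min-cut theorem, max flow = min cut = 10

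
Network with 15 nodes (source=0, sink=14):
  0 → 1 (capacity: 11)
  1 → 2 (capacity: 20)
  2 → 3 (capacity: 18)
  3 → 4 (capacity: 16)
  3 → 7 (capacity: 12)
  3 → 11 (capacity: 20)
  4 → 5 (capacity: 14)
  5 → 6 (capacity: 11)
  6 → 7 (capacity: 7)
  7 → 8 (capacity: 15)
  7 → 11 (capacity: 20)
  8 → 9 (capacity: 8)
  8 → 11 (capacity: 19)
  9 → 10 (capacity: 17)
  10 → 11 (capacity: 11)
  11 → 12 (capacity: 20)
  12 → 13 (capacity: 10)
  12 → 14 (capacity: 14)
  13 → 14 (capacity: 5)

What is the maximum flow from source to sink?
Maximum flow = 11

Max flow: 11

Flow assignment:
  0 → 1: 11/11
  1 → 2: 11/20
  2 → 3: 11/18
  3 → 11: 11/20
  11 → 12: 11/20
  12 → 14: 11/14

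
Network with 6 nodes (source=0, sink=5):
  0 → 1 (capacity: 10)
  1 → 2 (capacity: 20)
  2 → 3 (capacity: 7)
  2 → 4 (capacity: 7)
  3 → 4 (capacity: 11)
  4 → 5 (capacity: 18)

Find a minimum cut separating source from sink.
Min cut value = 10, edges: (0,1)

Min cut value: 10
Partition: S = [0], T = [1, 2, 3, 4, 5]
Cut edges: (0,1)

By max-flow min-cut theorem, max flow = min cut = 10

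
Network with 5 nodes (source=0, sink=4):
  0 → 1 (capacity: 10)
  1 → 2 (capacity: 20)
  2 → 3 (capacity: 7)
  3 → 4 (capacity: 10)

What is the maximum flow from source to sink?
Maximum flow = 7

Max flow: 7

Flow assignment:
  0 → 1: 7/10
  1 → 2: 7/20
  2 → 3: 7/7
  3 → 4: 7/10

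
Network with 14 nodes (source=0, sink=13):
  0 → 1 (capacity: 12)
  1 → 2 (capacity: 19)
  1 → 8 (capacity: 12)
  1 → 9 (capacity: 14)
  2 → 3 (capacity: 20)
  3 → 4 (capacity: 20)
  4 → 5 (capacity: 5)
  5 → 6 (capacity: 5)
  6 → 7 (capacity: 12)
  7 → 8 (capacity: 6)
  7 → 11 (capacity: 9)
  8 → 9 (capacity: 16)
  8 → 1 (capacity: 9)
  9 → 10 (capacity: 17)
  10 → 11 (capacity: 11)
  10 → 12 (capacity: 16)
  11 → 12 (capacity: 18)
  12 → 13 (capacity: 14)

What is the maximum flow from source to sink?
Maximum flow = 12

Max flow: 12

Flow assignment:
  0 → 1: 12/12
  1 → 9: 12/14
  9 → 10: 12/17
  10 → 12: 12/16
  12 → 13: 12/14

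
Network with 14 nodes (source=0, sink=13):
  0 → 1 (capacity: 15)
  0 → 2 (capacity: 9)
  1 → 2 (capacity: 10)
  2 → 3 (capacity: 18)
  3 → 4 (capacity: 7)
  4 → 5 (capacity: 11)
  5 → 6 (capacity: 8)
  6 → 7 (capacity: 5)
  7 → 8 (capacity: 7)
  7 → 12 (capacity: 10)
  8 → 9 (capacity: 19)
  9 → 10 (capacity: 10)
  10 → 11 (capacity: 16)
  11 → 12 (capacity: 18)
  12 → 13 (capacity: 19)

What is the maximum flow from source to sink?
Maximum flow = 5

Max flow: 5

Flow assignment:
  0 → 1: 5/15
  1 → 2: 5/10
  2 → 3: 5/18
  3 → 4: 5/7
  4 → 5: 5/11
  5 → 6: 5/8
  6 → 7: 5/5
  7 → 12: 5/10
  12 → 13: 5/19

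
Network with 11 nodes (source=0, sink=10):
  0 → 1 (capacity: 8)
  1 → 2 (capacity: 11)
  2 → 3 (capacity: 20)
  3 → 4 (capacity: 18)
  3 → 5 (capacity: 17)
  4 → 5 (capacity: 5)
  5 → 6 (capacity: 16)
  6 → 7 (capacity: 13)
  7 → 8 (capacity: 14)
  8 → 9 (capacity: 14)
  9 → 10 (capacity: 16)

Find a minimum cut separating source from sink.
Min cut value = 8, edges: (0,1)

Min cut value: 8
Partition: S = [0], T = [1, 2, 3, 4, 5, 6, 7, 8, 9, 10]
Cut edges: (0,1)

By max-flow min-cut theorem, max flow = min cut = 8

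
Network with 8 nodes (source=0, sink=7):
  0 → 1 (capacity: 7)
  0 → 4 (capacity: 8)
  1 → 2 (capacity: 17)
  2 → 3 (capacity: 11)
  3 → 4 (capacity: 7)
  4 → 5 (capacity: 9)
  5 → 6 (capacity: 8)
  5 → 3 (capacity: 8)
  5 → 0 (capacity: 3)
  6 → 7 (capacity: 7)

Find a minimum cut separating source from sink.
Min cut value = 7, edges: (6,7)

Min cut value: 7
Partition: S = [0, 1, 2, 3, 4, 5, 6], T = [7]
Cut edges: (6,7)

By max-flow min-cut theorem, max flow = min cut = 7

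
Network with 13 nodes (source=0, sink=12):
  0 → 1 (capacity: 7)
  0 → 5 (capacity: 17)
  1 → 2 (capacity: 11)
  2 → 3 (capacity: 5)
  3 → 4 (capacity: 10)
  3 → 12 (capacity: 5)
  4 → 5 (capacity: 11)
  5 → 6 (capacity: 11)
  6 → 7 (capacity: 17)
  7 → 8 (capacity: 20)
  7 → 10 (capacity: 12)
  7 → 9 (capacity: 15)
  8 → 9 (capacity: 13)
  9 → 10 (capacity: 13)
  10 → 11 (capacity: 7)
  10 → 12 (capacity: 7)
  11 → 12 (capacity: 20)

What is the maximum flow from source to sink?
Maximum flow = 16

Max flow: 16

Flow assignment:
  0 → 1: 5/7
  0 → 5: 11/17
  1 → 2: 5/11
  2 → 3: 5/5
  3 → 12: 5/5
  5 → 6: 11/11
  6 → 7: 11/17
  7 → 10: 11/12
  10 → 11: 4/7
  10 → 12: 7/7
  11 → 12: 4/20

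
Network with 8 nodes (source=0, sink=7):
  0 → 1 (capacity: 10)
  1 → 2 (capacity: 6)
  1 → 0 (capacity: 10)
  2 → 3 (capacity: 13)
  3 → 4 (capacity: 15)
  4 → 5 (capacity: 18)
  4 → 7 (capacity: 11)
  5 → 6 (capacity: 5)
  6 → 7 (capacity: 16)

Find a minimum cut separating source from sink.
Min cut value = 6, edges: (1,2)

Min cut value: 6
Partition: S = [0, 1], T = [2, 3, 4, 5, 6, 7]
Cut edges: (1,2)

By max-flow min-cut theorem, max flow = min cut = 6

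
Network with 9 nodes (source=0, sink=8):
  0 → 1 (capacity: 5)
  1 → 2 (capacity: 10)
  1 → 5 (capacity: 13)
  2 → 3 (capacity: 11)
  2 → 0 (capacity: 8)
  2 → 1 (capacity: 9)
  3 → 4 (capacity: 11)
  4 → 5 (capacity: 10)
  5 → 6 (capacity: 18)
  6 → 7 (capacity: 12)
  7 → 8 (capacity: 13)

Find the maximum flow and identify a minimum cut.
Max flow = 5, Min cut edges: (0,1)

Maximum flow: 5
Minimum cut: (0,1)
Partition: S = [0], T = [1, 2, 3, 4, 5, 6, 7, 8]

Max-flow min-cut theorem verified: both equal 5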